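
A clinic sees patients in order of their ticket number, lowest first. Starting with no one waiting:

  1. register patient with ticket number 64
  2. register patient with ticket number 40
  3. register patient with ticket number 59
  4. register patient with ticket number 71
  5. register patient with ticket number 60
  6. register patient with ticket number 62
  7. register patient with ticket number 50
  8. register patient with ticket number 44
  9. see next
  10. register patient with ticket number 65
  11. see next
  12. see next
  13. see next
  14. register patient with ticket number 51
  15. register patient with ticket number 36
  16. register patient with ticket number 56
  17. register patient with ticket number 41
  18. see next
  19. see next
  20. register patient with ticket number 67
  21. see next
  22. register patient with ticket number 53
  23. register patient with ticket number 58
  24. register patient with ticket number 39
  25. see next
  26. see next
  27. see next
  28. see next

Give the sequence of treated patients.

40, 44, 50, 59, 36, 41, 51, 39, 53, 56, 58

insert 64 → {64}
insert 40 → {40, 64}
insert 59 → {40, 59, 64}
insert 71 → {40, 59, 64, 71}
insert 60 → {40, 59, 60, 64, 71}
insert 62 → {40, 59, 60, 62, 64, 71}
insert 50 → {40, 50, 59, 60, 62, 64, 71}
insert 44 → {40, 44, 50, 59, 60, 62, 64, 71}
see next → 40; now {44, 50, 59, 60, 62, 64, 71}
insert 65 → {44, 50, 59, 60, 62, 64, 65, 71}
see next → 44; now {50, 59, 60, 62, 64, 65, 71}
see next → 50; now {59, 60, 62, 64, 65, 71}
see next → 59; now {60, 62, 64, 65, 71}
insert 51 → {51, 60, 62, 64, 65, 71}
insert 36 → {36, 51, 60, 62, 64, 65, 71}
insert 56 → {36, 51, 56, 60, 62, 64, 65, 71}
insert 41 → {36, 41, 51, 56, 60, 62, 64, 65, 71}
see next → 36; now {41, 51, 56, 60, 62, 64, 65, 71}
see next → 41; now {51, 56, 60, 62, 64, 65, 71}
insert 67 → {51, 56, 60, 62, 64, 65, 67, 71}
see next → 51; now {56, 60, 62, 64, 65, 67, 71}
insert 53 → {53, 56, 60, 62, 64, 65, 67, 71}
insert 58 → {53, 56, 58, 60, 62, 64, 65, 67, 71}
insert 39 → {39, 53, 56, 58, 60, 62, 64, 65, 67, 71}
see next → 39; now {53, 56, 58, 60, 62, 64, 65, 67, 71}
see next → 53; now {56, 58, 60, 62, 64, 65, 67, 71}
see next → 56; now {58, 60, 62, 64, 65, 67, 71}
see next → 58; now {60, 62, 64, 65, 67, 71}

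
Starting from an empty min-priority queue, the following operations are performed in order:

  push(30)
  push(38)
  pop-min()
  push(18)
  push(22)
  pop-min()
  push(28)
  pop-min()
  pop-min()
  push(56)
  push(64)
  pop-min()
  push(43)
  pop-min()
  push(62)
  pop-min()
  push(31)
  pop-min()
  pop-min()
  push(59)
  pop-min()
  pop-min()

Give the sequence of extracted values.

30 → 18 → 22 → 28 → 38 → 43 → 56 → 31 → 62 → 59 → 64

insert 30 → {30}
insert 38 → {30, 38}
pop-min → 30; now {38}
insert 18 → {18, 38}
insert 22 → {18, 22, 38}
pop-min → 18; now {22, 38}
insert 28 → {22, 28, 38}
pop-min → 22; now {28, 38}
pop-min → 28; now {38}
insert 56 → {38, 56}
insert 64 → {38, 56, 64}
pop-min → 38; now {56, 64}
insert 43 → {43, 56, 64}
pop-min → 43; now {56, 64}
insert 62 → {56, 62, 64}
pop-min → 56; now {62, 64}
insert 31 → {31, 62, 64}
pop-min → 31; now {62, 64}
pop-min → 62; now {64}
insert 59 → {59, 64}
pop-min → 59; now {64}
pop-min → 64; now {}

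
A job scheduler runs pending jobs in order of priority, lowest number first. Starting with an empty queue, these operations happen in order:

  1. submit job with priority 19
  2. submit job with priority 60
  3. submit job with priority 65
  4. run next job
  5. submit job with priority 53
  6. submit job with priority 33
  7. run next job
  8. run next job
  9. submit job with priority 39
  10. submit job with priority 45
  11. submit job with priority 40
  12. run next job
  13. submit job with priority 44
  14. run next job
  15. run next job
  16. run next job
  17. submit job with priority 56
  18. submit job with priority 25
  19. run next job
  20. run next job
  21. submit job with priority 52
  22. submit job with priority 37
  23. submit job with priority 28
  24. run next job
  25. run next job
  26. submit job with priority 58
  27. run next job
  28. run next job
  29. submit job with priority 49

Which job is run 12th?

52

insert 19 → {19}
insert 60 → {19, 60}
insert 65 → {19, 60, 65}
run next job → 19; now {60, 65}
insert 53 → {53, 60, 65}
insert 33 → {33, 53, 60, 65}
run next job → 33; now {53, 60, 65}
run next job → 53; now {60, 65}
insert 39 → {39, 60, 65}
insert 45 → {39, 45, 60, 65}
insert 40 → {39, 40, 45, 60, 65}
run next job → 39; now {40, 45, 60, 65}
insert 44 → {40, 44, 45, 60, 65}
run next job → 40; now {44, 45, 60, 65}
run next job → 44; now {45, 60, 65}
run next job → 45; now {60, 65}
insert 56 → {56, 60, 65}
insert 25 → {25, 56, 60, 65}
run next job → 25; now {56, 60, 65}
run next job → 56; now {60, 65}
insert 52 → {52, 60, 65}
insert 37 → {37, 52, 60, 65}
insert 28 → {28, 37, 52, 60, 65}
run next job → 28; now {37, 52, 60, 65}
run next job → 37; now {52, 60, 65}
insert 58 → {52, 58, 60, 65}
run next job → 52; now {58, 60, 65}
run next job → 58; now {60, 65}
insert 49 → {49, 60, 65}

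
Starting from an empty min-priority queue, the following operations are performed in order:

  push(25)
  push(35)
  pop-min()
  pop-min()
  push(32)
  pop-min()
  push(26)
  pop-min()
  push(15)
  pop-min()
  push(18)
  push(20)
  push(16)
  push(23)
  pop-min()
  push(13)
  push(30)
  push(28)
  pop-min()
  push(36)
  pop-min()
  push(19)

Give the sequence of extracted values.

insert 25 → {25}
insert 35 → {25, 35}
pop-min → 25; now {35}
pop-min → 35; now {}
insert 32 → {32}
pop-min → 32; now {}
insert 26 → {26}
pop-min → 26; now {}
insert 15 → {15}
pop-min → 15; now {}
insert 18 → {18}
insert 20 → {18, 20}
insert 16 → {16, 18, 20}
insert 23 → {16, 18, 20, 23}
pop-min → 16; now {18, 20, 23}
insert 13 → {13, 18, 20, 23}
insert 30 → {13, 18, 20, 23, 30}
insert 28 → {13, 18, 20, 23, 28, 30}
pop-min → 13; now {18, 20, 23, 28, 30}
insert 36 → {18, 20, 23, 28, 30, 36}
pop-min → 18; now {20, 23, 28, 30, 36}
insert 19 → {19, 20, 23, 28, 30, 36}

[25, 35, 32, 26, 15, 16, 13, 18]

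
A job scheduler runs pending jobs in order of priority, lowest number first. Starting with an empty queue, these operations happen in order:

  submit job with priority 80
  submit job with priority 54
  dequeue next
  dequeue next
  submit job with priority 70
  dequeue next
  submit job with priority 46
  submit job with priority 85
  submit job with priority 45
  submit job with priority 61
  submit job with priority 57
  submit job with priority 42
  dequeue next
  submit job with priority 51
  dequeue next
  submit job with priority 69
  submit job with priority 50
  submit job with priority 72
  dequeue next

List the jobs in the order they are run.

insert 80 → {80}
insert 54 → {54, 80}
dequeue next → 54; now {80}
dequeue next → 80; now {}
insert 70 → {70}
dequeue next → 70; now {}
insert 46 → {46}
insert 85 → {46, 85}
insert 45 → {45, 46, 85}
insert 61 → {45, 46, 61, 85}
insert 57 → {45, 46, 57, 61, 85}
insert 42 → {42, 45, 46, 57, 61, 85}
dequeue next → 42; now {45, 46, 57, 61, 85}
insert 51 → {45, 46, 51, 57, 61, 85}
dequeue next → 45; now {46, 51, 57, 61, 85}
insert 69 → {46, 51, 57, 61, 69, 85}
insert 50 → {46, 50, 51, 57, 61, 69, 85}
insert 72 → {46, 50, 51, 57, 61, 69, 72, 85}
dequeue next → 46; now {50, 51, 57, 61, 69, 72, 85}

54 → 80 → 70 → 42 → 45 → 46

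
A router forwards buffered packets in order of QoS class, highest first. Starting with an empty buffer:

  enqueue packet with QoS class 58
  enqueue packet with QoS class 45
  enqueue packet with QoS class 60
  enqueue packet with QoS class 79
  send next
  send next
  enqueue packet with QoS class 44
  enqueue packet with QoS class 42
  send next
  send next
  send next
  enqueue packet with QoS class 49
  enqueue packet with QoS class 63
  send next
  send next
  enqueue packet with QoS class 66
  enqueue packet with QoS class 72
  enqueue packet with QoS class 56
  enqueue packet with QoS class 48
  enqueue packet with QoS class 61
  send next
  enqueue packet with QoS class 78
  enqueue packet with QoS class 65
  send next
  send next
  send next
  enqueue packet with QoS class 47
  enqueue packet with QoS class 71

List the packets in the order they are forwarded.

79, 60, 58, 45, 44, 63, 49, 72, 78, 66, 65

insert 58 → {58}
insert 45 → {58, 45}
insert 60 → {60, 58, 45}
insert 79 → {79, 60, 58, 45}
send next → 79; now {60, 58, 45}
send next → 60; now {58, 45}
insert 44 → {58, 45, 44}
insert 42 → {58, 45, 44, 42}
send next → 58; now {45, 44, 42}
send next → 45; now {44, 42}
send next → 44; now {42}
insert 49 → {49, 42}
insert 63 → {63, 49, 42}
send next → 63; now {49, 42}
send next → 49; now {42}
insert 66 → {66, 42}
insert 72 → {72, 66, 42}
insert 56 → {72, 66, 56, 42}
insert 48 → {72, 66, 56, 48, 42}
insert 61 → {72, 66, 61, 56, 48, 42}
send next → 72; now {66, 61, 56, 48, 42}
insert 78 → {78, 66, 61, 56, 48, 42}
insert 65 → {78, 66, 65, 61, 56, 48, 42}
send next → 78; now {66, 65, 61, 56, 48, 42}
send next → 66; now {65, 61, 56, 48, 42}
send next → 65; now {61, 56, 48, 42}
insert 47 → {61, 56, 48, 47, 42}
insert 71 → {71, 61, 56, 48, 47, 42}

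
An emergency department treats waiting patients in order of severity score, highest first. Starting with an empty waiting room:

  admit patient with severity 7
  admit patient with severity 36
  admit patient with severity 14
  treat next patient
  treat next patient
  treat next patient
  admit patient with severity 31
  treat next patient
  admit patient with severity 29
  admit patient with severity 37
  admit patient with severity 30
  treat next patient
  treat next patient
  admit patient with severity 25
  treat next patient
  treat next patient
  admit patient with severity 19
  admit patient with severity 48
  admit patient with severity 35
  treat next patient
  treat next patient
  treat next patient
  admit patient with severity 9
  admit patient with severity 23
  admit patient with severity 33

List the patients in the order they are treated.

insert 7 → {7}
insert 36 → {36, 7}
insert 14 → {36, 14, 7}
treat next patient → 36; now {14, 7}
treat next patient → 14; now {7}
treat next patient → 7; now {}
insert 31 → {31}
treat next patient → 31; now {}
insert 29 → {29}
insert 37 → {37, 29}
insert 30 → {37, 30, 29}
treat next patient → 37; now {30, 29}
treat next patient → 30; now {29}
insert 25 → {29, 25}
treat next patient → 29; now {25}
treat next patient → 25; now {}
insert 19 → {19}
insert 48 → {48, 19}
insert 35 → {48, 35, 19}
treat next patient → 48; now {35, 19}
treat next patient → 35; now {19}
treat next patient → 19; now {}
insert 9 → {9}
insert 23 → {23, 9}
insert 33 → {33, 23, 9}

36, 14, 7, 31, 37, 30, 29, 25, 48, 35, 19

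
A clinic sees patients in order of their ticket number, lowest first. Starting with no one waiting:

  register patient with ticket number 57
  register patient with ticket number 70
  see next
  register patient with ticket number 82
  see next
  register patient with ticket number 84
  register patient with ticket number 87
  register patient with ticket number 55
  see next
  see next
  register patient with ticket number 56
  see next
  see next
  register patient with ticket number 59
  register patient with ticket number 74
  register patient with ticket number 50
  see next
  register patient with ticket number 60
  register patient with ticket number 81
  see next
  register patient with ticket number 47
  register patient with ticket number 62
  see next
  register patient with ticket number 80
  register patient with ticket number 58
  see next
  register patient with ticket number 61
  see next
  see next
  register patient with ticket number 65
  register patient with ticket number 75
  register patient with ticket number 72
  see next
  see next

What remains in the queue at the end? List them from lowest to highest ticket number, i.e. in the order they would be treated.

insert 57 → {57}
insert 70 → {57, 70}
see next → 57; now {70}
insert 82 → {70, 82}
see next → 70; now {82}
insert 84 → {82, 84}
insert 87 → {82, 84, 87}
insert 55 → {55, 82, 84, 87}
see next → 55; now {82, 84, 87}
see next → 82; now {84, 87}
insert 56 → {56, 84, 87}
see next → 56; now {84, 87}
see next → 84; now {87}
insert 59 → {59, 87}
insert 74 → {59, 74, 87}
insert 50 → {50, 59, 74, 87}
see next → 50; now {59, 74, 87}
insert 60 → {59, 60, 74, 87}
insert 81 → {59, 60, 74, 81, 87}
see next → 59; now {60, 74, 81, 87}
insert 47 → {47, 60, 74, 81, 87}
insert 62 → {47, 60, 62, 74, 81, 87}
see next → 47; now {60, 62, 74, 81, 87}
insert 80 → {60, 62, 74, 80, 81, 87}
insert 58 → {58, 60, 62, 74, 80, 81, 87}
see next → 58; now {60, 62, 74, 80, 81, 87}
insert 61 → {60, 61, 62, 74, 80, 81, 87}
see next → 60; now {61, 62, 74, 80, 81, 87}
see next → 61; now {62, 74, 80, 81, 87}
insert 65 → {62, 65, 74, 80, 81, 87}
insert 75 → {62, 65, 74, 75, 80, 81, 87}
insert 72 → {62, 65, 72, 74, 75, 80, 81, 87}
see next → 62; now {65, 72, 74, 75, 80, 81, 87}
see next → 65; now {72, 74, 75, 80, 81, 87}

[72, 74, 75, 80, 81, 87]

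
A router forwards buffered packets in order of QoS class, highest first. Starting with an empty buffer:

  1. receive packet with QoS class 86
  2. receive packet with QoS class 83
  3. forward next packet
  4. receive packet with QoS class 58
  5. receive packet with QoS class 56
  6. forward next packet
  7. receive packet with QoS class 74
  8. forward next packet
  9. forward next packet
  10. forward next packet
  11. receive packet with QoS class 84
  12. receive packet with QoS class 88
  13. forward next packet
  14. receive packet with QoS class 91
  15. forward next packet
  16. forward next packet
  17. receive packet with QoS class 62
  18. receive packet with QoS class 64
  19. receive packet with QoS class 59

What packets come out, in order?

[86, 83, 74, 58, 56, 88, 91, 84]

insert 86 → {86}
insert 83 → {86, 83}
forward next packet → 86; now {83}
insert 58 → {83, 58}
insert 56 → {83, 58, 56}
forward next packet → 83; now {58, 56}
insert 74 → {74, 58, 56}
forward next packet → 74; now {58, 56}
forward next packet → 58; now {56}
forward next packet → 56; now {}
insert 84 → {84}
insert 88 → {88, 84}
forward next packet → 88; now {84}
insert 91 → {91, 84}
forward next packet → 91; now {84}
forward next packet → 84; now {}
insert 62 → {62}
insert 64 → {64, 62}
insert 59 → {64, 62, 59}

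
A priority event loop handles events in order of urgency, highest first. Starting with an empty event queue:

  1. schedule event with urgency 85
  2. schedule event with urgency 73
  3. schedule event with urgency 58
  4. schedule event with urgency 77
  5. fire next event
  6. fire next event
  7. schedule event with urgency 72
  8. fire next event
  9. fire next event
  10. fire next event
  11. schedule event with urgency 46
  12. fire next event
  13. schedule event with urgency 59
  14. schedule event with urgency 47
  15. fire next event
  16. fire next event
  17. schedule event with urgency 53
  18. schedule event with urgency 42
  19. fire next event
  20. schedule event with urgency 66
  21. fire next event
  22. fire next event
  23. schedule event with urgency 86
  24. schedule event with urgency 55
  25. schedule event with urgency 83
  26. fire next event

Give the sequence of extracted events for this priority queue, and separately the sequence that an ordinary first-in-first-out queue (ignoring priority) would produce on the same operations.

priority queue: [85, 77, 73, 72, 58, 46, 59, 47, 53, 66, 42, 86]; FIFO queue: [85, 73, 58, 77, 72, 46, 59, 47, 53, 42, 66, 86]

insert 85 → {85}
insert 73 → {85, 73}
insert 58 → {85, 73, 58}
insert 77 → {85, 77, 73, 58}
fire next event → 85; now {77, 73, 58}
fire next event → 77; now {73, 58}
insert 72 → {73, 72, 58}
fire next event → 73; now {72, 58}
fire next event → 72; now {58}
fire next event → 58; now {}
insert 46 → {46}
fire next event → 46; now {}
insert 59 → {59}
insert 47 → {59, 47}
fire next event → 59; now {47}
fire next event → 47; now {}
insert 53 → {53}
insert 42 → {53, 42}
fire next event → 53; now {42}
insert 66 → {66, 42}
fire next event → 66; now {42}
fire next event → 42; now {}
insert 86 → {86}
insert 55 → {86, 55}
insert 83 → {86, 83, 55}
fire next event → 86; now {83, 55}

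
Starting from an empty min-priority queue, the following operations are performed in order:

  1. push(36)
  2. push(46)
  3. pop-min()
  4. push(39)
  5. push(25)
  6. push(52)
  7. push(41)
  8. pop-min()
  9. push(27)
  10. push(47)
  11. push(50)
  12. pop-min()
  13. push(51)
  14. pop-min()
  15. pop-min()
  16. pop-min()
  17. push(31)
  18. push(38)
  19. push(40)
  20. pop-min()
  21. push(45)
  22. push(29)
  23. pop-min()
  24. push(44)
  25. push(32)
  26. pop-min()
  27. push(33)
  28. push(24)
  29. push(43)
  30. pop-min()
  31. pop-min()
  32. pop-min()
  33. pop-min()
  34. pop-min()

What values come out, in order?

insert 36 → {36}
insert 46 → {36, 46}
pop-min → 36; now {46}
insert 39 → {39, 46}
insert 25 → {25, 39, 46}
insert 52 → {25, 39, 46, 52}
insert 41 → {25, 39, 41, 46, 52}
pop-min → 25; now {39, 41, 46, 52}
insert 27 → {27, 39, 41, 46, 52}
insert 47 → {27, 39, 41, 46, 47, 52}
insert 50 → {27, 39, 41, 46, 47, 50, 52}
pop-min → 27; now {39, 41, 46, 47, 50, 52}
insert 51 → {39, 41, 46, 47, 50, 51, 52}
pop-min → 39; now {41, 46, 47, 50, 51, 52}
pop-min → 41; now {46, 47, 50, 51, 52}
pop-min → 46; now {47, 50, 51, 52}
insert 31 → {31, 47, 50, 51, 52}
insert 38 → {31, 38, 47, 50, 51, 52}
insert 40 → {31, 38, 40, 47, 50, 51, 52}
pop-min → 31; now {38, 40, 47, 50, 51, 52}
insert 45 → {38, 40, 45, 47, 50, 51, 52}
insert 29 → {29, 38, 40, 45, 47, 50, 51, 52}
pop-min → 29; now {38, 40, 45, 47, 50, 51, 52}
insert 44 → {38, 40, 44, 45, 47, 50, 51, 52}
insert 32 → {32, 38, 40, 44, 45, 47, 50, 51, 52}
pop-min → 32; now {38, 40, 44, 45, 47, 50, 51, 52}
insert 33 → {33, 38, 40, 44, 45, 47, 50, 51, 52}
insert 24 → {24, 33, 38, 40, 44, 45, 47, 50, 51, 52}
insert 43 → {24, 33, 38, 40, 43, 44, 45, 47, 50, 51, 52}
pop-min → 24; now {33, 38, 40, 43, 44, 45, 47, 50, 51, 52}
pop-min → 33; now {38, 40, 43, 44, 45, 47, 50, 51, 52}
pop-min → 38; now {40, 43, 44, 45, 47, 50, 51, 52}
pop-min → 40; now {43, 44, 45, 47, 50, 51, 52}
pop-min → 43; now {44, 45, 47, 50, 51, 52}

36, 25, 27, 39, 41, 46, 31, 29, 32, 24, 33, 38, 40, 43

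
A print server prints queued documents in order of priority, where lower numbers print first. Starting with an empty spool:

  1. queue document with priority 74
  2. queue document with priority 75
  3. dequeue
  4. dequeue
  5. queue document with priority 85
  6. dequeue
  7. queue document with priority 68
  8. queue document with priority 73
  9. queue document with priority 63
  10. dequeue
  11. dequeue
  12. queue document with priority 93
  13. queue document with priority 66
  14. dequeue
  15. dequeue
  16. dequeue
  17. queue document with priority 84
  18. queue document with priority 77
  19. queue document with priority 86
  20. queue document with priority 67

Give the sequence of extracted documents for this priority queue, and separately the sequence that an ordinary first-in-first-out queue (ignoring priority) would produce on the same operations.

priority queue: [74, 75, 85, 63, 68, 66, 73, 93]; FIFO queue: 74 → 75 → 85 → 68 → 73 → 63 → 93 → 66

insert 74 → {74}
insert 75 → {74, 75}
dequeue → 74; now {75}
dequeue → 75; now {}
insert 85 → {85}
dequeue → 85; now {}
insert 68 → {68}
insert 73 → {68, 73}
insert 63 → {63, 68, 73}
dequeue → 63; now {68, 73}
dequeue → 68; now {73}
insert 93 → {73, 93}
insert 66 → {66, 73, 93}
dequeue → 66; now {73, 93}
dequeue → 73; now {93}
dequeue → 93; now {}
insert 84 → {84}
insert 77 → {77, 84}
insert 86 → {77, 84, 86}
insert 67 → {67, 77, 84, 86}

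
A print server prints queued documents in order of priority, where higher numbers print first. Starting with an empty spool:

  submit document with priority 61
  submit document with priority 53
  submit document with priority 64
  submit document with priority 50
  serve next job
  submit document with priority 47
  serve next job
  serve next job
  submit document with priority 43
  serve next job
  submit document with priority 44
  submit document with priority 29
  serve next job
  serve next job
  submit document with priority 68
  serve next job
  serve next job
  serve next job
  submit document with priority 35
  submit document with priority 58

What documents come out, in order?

insert 61 → {61}
insert 53 → {61, 53}
insert 64 → {64, 61, 53}
insert 50 → {64, 61, 53, 50}
serve next job → 64; now {61, 53, 50}
insert 47 → {61, 53, 50, 47}
serve next job → 61; now {53, 50, 47}
serve next job → 53; now {50, 47}
insert 43 → {50, 47, 43}
serve next job → 50; now {47, 43}
insert 44 → {47, 44, 43}
insert 29 → {47, 44, 43, 29}
serve next job → 47; now {44, 43, 29}
serve next job → 44; now {43, 29}
insert 68 → {68, 43, 29}
serve next job → 68; now {43, 29}
serve next job → 43; now {29}
serve next job → 29; now {}
insert 35 → {35}
insert 58 → {58, 35}

[64, 61, 53, 50, 47, 44, 68, 43, 29]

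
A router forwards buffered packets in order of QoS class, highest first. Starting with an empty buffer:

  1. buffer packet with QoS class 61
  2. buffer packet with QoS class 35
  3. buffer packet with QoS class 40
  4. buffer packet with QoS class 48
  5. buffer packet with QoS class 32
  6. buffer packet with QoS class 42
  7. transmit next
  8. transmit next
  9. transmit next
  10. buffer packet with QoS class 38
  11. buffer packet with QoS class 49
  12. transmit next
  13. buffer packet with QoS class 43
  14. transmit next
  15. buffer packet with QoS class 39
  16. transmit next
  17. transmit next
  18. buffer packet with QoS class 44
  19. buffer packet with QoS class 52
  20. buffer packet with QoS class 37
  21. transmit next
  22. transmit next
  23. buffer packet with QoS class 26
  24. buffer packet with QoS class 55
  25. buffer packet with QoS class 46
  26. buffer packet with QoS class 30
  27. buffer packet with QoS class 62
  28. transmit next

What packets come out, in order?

[61, 48, 42, 49, 43, 40, 39, 52, 44, 62]

insert 61 → {61}
insert 35 → {61, 35}
insert 40 → {61, 40, 35}
insert 48 → {61, 48, 40, 35}
insert 32 → {61, 48, 40, 35, 32}
insert 42 → {61, 48, 42, 40, 35, 32}
transmit next → 61; now {48, 42, 40, 35, 32}
transmit next → 48; now {42, 40, 35, 32}
transmit next → 42; now {40, 35, 32}
insert 38 → {40, 38, 35, 32}
insert 49 → {49, 40, 38, 35, 32}
transmit next → 49; now {40, 38, 35, 32}
insert 43 → {43, 40, 38, 35, 32}
transmit next → 43; now {40, 38, 35, 32}
insert 39 → {40, 39, 38, 35, 32}
transmit next → 40; now {39, 38, 35, 32}
transmit next → 39; now {38, 35, 32}
insert 44 → {44, 38, 35, 32}
insert 52 → {52, 44, 38, 35, 32}
insert 37 → {52, 44, 38, 37, 35, 32}
transmit next → 52; now {44, 38, 37, 35, 32}
transmit next → 44; now {38, 37, 35, 32}
insert 26 → {38, 37, 35, 32, 26}
insert 55 → {55, 38, 37, 35, 32, 26}
insert 46 → {55, 46, 38, 37, 35, 32, 26}
insert 30 → {55, 46, 38, 37, 35, 32, 30, 26}
insert 62 → {62, 55, 46, 38, 37, 35, 32, 30, 26}
transmit next → 62; now {55, 46, 38, 37, 35, 32, 30, 26}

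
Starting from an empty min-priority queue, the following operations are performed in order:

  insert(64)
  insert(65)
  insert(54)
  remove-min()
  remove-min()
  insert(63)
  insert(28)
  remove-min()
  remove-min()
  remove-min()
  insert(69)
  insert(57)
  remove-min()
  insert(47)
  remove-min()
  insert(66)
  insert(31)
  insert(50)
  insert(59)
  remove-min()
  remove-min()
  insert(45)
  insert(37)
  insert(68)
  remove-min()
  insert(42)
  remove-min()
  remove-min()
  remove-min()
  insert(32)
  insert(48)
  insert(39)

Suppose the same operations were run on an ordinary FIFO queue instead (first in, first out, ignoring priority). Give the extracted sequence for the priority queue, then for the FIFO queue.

insert 64 → {64}
insert 65 → {64, 65}
insert 54 → {54, 64, 65}
remove-min → 54; now {64, 65}
remove-min → 64; now {65}
insert 63 → {63, 65}
insert 28 → {28, 63, 65}
remove-min → 28; now {63, 65}
remove-min → 63; now {65}
remove-min → 65; now {}
insert 69 → {69}
insert 57 → {57, 69}
remove-min → 57; now {69}
insert 47 → {47, 69}
remove-min → 47; now {69}
insert 66 → {66, 69}
insert 31 → {31, 66, 69}
insert 50 → {31, 50, 66, 69}
insert 59 → {31, 50, 59, 66, 69}
remove-min → 31; now {50, 59, 66, 69}
remove-min → 50; now {59, 66, 69}
insert 45 → {45, 59, 66, 69}
insert 37 → {37, 45, 59, 66, 69}
insert 68 → {37, 45, 59, 66, 68, 69}
remove-min → 37; now {45, 59, 66, 68, 69}
insert 42 → {42, 45, 59, 66, 68, 69}
remove-min → 42; now {45, 59, 66, 68, 69}
remove-min → 45; now {59, 66, 68, 69}
remove-min → 59; now {66, 68, 69}
insert 32 → {32, 66, 68, 69}
insert 48 → {32, 48, 66, 68, 69}
insert 39 → {32, 39, 48, 66, 68, 69}

priority queue: 54 → 64 → 28 → 63 → 65 → 57 → 47 → 31 → 50 → 37 → 42 → 45 → 59; FIFO queue: [64, 65, 54, 63, 28, 69, 57, 47, 66, 31, 50, 59, 45]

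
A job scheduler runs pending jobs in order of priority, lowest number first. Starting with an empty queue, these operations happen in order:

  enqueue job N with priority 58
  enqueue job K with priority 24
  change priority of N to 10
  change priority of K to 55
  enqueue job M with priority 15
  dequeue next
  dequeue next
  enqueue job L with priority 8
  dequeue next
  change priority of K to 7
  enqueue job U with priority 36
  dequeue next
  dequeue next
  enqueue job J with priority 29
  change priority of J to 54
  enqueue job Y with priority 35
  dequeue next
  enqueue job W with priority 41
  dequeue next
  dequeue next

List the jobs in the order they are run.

N → M → L → K → U → Y → W → J

add N (priority 58) → {N:58}
add K (priority 24) → {K:24, N:58}
update N to priority 10 → {N:10, K:24}
update K to priority 55 → {N:10, K:55}
add M (priority 15) → {N:10, M:15, K:55}
dequeue next → N; now {M:15, K:55}
dequeue next → M; now {K:55}
add L (priority 8) → {L:8, K:55}
dequeue next → L; now {K:55}
update K to priority 7 → {K:7}
add U (priority 36) → {K:7, U:36}
dequeue next → K; now {U:36}
dequeue next → U; now {}
add J (priority 29) → {J:29}
update J to priority 54 → {J:54}
add Y (priority 35) → {Y:35, J:54}
dequeue next → Y; now {J:54}
add W (priority 41) → {W:41, J:54}
dequeue next → W; now {J:54}
dequeue next → J; now {}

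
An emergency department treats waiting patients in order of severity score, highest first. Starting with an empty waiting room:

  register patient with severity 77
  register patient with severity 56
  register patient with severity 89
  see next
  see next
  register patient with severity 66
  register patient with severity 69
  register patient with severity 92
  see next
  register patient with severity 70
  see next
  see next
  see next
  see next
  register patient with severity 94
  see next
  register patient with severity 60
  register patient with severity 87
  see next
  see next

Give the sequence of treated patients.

insert 77 → {77}
insert 56 → {77, 56}
insert 89 → {89, 77, 56}
see next → 89; now {77, 56}
see next → 77; now {56}
insert 66 → {66, 56}
insert 69 → {69, 66, 56}
insert 92 → {92, 69, 66, 56}
see next → 92; now {69, 66, 56}
insert 70 → {70, 69, 66, 56}
see next → 70; now {69, 66, 56}
see next → 69; now {66, 56}
see next → 66; now {56}
see next → 56; now {}
insert 94 → {94}
see next → 94; now {}
insert 60 → {60}
insert 87 → {87, 60}
see next → 87; now {60}
see next → 60; now {}

[89, 77, 92, 70, 69, 66, 56, 94, 87, 60]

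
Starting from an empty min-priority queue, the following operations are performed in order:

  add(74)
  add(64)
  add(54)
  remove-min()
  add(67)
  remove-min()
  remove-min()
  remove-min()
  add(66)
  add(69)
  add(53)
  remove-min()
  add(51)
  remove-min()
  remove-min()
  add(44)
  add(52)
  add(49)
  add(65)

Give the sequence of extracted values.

54, 64, 67, 74, 53, 51, 66

insert 74 → {74}
insert 64 → {64, 74}
insert 54 → {54, 64, 74}
remove-min → 54; now {64, 74}
insert 67 → {64, 67, 74}
remove-min → 64; now {67, 74}
remove-min → 67; now {74}
remove-min → 74; now {}
insert 66 → {66}
insert 69 → {66, 69}
insert 53 → {53, 66, 69}
remove-min → 53; now {66, 69}
insert 51 → {51, 66, 69}
remove-min → 51; now {66, 69}
remove-min → 66; now {69}
insert 44 → {44, 69}
insert 52 → {44, 52, 69}
insert 49 → {44, 49, 52, 69}
insert 65 → {44, 49, 52, 65, 69}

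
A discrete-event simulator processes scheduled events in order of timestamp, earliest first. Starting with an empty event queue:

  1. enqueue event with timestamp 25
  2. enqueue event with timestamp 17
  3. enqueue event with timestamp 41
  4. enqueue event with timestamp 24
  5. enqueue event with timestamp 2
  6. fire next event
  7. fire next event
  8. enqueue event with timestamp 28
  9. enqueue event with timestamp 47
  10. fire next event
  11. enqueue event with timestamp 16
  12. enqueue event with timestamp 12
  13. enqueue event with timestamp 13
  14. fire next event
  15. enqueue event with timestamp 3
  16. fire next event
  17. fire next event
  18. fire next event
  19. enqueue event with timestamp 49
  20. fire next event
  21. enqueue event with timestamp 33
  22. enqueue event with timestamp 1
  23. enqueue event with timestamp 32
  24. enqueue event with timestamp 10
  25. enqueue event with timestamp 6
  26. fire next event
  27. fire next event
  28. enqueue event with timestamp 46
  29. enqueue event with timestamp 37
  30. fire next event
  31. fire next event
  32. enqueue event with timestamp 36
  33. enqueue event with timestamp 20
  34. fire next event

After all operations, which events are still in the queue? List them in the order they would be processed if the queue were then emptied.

insert 25 → {25}
insert 17 → {17, 25}
insert 41 → {17, 25, 41}
insert 24 → {17, 24, 25, 41}
insert 2 → {2, 17, 24, 25, 41}
fire next event → 2; now {17, 24, 25, 41}
fire next event → 17; now {24, 25, 41}
insert 28 → {24, 25, 28, 41}
insert 47 → {24, 25, 28, 41, 47}
fire next event → 24; now {25, 28, 41, 47}
insert 16 → {16, 25, 28, 41, 47}
insert 12 → {12, 16, 25, 28, 41, 47}
insert 13 → {12, 13, 16, 25, 28, 41, 47}
fire next event → 12; now {13, 16, 25, 28, 41, 47}
insert 3 → {3, 13, 16, 25, 28, 41, 47}
fire next event → 3; now {13, 16, 25, 28, 41, 47}
fire next event → 13; now {16, 25, 28, 41, 47}
fire next event → 16; now {25, 28, 41, 47}
insert 49 → {25, 28, 41, 47, 49}
fire next event → 25; now {28, 41, 47, 49}
insert 33 → {28, 33, 41, 47, 49}
insert 1 → {1, 28, 33, 41, 47, 49}
insert 32 → {1, 28, 32, 33, 41, 47, 49}
insert 10 → {1, 10, 28, 32, 33, 41, 47, 49}
insert 6 → {1, 6, 10, 28, 32, 33, 41, 47, 49}
fire next event → 1; now {6, 10, 28, 32, 33, 41, 47, 49}
fire next event → 6; now {10, 28, 32, 33, 41, 47, 49}
insert 46 → {10, 28, 32, 33, 41, 46, 47, 49}
insert 37 → {10, 28, 32, 33, 37, 41, 46, 47, 49}
fire next event → 10; now {28, 32, 33, 37, 41, 46, 47, 49}
fire next event → 28; now {32, 33, 37, 41, 46, 47, 49}
insert 36 → {32, 33, 36, 37, 41, 46, 47, 49}
insert 20 → {20, 32, 33, 36, 37, 41, 46, 47, 49}
fire next event → 20; now {32, 33, 36, 37, 41, 46, 47, 49}

32 → 33 → 36 → 37 → 41 → 46 → 47 → 49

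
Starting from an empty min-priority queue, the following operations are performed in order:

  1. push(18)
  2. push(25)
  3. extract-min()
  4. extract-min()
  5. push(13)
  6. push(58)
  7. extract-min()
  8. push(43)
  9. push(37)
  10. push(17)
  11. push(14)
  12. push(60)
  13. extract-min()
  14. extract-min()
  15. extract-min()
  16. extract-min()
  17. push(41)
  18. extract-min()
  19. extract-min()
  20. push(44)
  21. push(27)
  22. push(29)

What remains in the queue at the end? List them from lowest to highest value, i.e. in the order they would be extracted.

[27, 29, 44, 60]

insert 18 → {18}
insert 25 → {18, 25}
extract-min → 18; now {25}
extract-min → 25; now {}
insert 13 → {13}
insert 58 → {13, 58}
extract-min → 13; now {58}
insert 43 → {43, 58}
insert 37 → {37, 43, 58}
insert 17 → {17, 37, 43, 58}
insert 14 → {14, 17, 37, 43, 58}
insert 60 → {14, 17, 37, 43, 58, 60}
extract-min → 14; now {17, 37, 43, 58, 60}
extract-min → 17; now {37, 43, 58, 60}
extract-min → 37; now {43, 58, 60}
extract-min → 43; now {58, 60}
insert 41 → {41, 58, 60}
extract-min → 41; now {58, 60}
extract-min → 58; now {60}
insert 44 → {44, 60}
insert 27 → {27, 44, 60}
insert 29 → {27, 29, 44, 60}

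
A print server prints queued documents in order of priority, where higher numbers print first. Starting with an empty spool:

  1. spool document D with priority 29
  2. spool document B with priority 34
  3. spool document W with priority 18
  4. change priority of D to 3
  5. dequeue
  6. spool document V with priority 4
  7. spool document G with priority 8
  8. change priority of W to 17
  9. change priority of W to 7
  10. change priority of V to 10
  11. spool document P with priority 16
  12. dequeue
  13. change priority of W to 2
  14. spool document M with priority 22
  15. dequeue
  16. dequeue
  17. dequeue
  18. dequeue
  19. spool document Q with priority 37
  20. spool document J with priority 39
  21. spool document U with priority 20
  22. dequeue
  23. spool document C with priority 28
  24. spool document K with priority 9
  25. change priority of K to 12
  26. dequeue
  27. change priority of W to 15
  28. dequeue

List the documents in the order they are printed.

B → P → M → V → G → D → J → Q → C

add D (priority 29) → {D:29}
add B (priority 34) → {B:34, D:29}
add W (priority 18) → {B:34, D:29, W:18}
update D to priority 3 → {B:34, W:18, D:3}
dequeue → B; now {W:18, D:3}
add V (priority 4) → {W:18, V:4, D:3}
add G (priority 8) → {W:18, G:8, V:4, D:3}
update W to priority 17 → {W:17, G:8, V:4, D:3}
update W to priority 7 → {G:8, W:7, V:4, D:3}
update V to priority 10 → {V:10, G:8, W:7, D:3}
add P (priority 16) → {P:16, V:10, G:8, W:7, D:3}
dequeue → P; now {V:10, G:8, W:7, D:3}
update W to priority 2 → {V:10, G:8, D:3, W:2}
add M (priority 22) → {M:22, V:10, G:8, D:3, W:2}
dequeue → M; now {V:10, G:8, D:3, W:2}
dequeue → V; now {G:8, D:3, W:2}
dequeue → G; now {D:3, W:2}
dequeue → D; now {W:2}
add Q (priority 37) → {Q:37, W:2}
add J (priority 39) → {J:39, Q:37, W:2}
add U (priority 20) → {J:39, Q:37, U:20, W:2}
dequeue → J; now {Q:37, U:20, W:2}
add C (priority 28) → {Q:37, C:28, U:20, W:2}
add K (priority 9) → {Q:37, C:28, U:20, K:9, W:2}
update K to priority 12 → {Q:37, C:28, U:20, K:12, W:2}
dequeue → Q; now {C:28, U:20, K:12, W:2}
update W to priority 15 → {C:28, U:20, W:15, K:12}
dequeue → C; now {U:20, W:15, K:12}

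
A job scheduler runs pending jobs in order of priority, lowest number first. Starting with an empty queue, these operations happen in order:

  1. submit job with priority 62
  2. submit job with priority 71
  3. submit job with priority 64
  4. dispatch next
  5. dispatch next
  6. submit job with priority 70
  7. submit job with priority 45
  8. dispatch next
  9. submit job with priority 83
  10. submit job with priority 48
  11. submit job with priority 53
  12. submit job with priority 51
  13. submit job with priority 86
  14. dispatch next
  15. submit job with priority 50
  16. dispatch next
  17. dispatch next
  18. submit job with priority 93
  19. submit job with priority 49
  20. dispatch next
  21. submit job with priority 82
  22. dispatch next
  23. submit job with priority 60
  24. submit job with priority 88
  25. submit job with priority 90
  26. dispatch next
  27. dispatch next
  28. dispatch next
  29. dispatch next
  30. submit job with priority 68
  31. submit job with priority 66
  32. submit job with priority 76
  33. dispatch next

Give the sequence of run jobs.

[62, 64, 45, 48, 50, 51, 49, 53, 60, 70, 71, 82, 66]

insert 62 → {62}
insert 71 → {62, 71}
insert 64 → {62, 64, 71}
dispatch next → 62; now {64, 71}
dispatch next → 64; now {71}
insert 70 → {70, 71}
insert 45 → {45, 70, 71}
dispatch next → 45; now {70, 71}
insert 83 → {70, 71, 83}
insert 48 → {48, 70, 71, 83}
insert 53 → {48, 53, 70, 71, 83}
insert 51 → {48, 51, 53, 70, 71, 83}
insert 86 → {48, 51, 53, 70, 71, 83, 86}
dispatch next → 48; now {51, 53, 70, 71, 83, 86}
insert 50 → {50, 51, 53, 70, 71, 83, 86}
dispatch next → 50; now {51, 53, 70, 71, 83, 86}
dispatch next → 51; now {53, 70, 71, 83, 86}
insert 93 → {53, 70, 71, 83, 86, 93}
insert 49 → {49, 53, 70, 71, 83, 86, 93}
dispatch next → 49; now {53, 70, 71, 83, 86, 93}
insert 82 → {53, 70, 71, 82, 83, 86, 93}
dispatch next → 53; now {70, 71, 82, 83, 86, 93}
insert 60 → {60, 70, 71, 82, 83, 86, 93}
insert 88 → {60, 70, 71, 82, 83, 86, 88, 93}
insert 90 → {60, 70, 71, 82, 83, 86, 88, 90, 93}
dispatch next → 60; now {70, 71, 82, 83, 86, 88, 90, 93}
dispatch next → 70; now {71, 82, 83, 86, 88, 90, 93}
dispatch next → 71; now {82, 83, 86, 88, 90, 93}
dispatch next → 82; now {83, 86, 88, 90, 93}
insert 68 → {68, 83, 86, 88, 90, 93}
insert 66 → {66, 68, 83, 86, 88, 90, 93}
insert 76 → {66, 68, 76, 83, 86, 88, 90, 93}
dispatch next → 66; now {68, 76, 83, 86, 88, 90, 93}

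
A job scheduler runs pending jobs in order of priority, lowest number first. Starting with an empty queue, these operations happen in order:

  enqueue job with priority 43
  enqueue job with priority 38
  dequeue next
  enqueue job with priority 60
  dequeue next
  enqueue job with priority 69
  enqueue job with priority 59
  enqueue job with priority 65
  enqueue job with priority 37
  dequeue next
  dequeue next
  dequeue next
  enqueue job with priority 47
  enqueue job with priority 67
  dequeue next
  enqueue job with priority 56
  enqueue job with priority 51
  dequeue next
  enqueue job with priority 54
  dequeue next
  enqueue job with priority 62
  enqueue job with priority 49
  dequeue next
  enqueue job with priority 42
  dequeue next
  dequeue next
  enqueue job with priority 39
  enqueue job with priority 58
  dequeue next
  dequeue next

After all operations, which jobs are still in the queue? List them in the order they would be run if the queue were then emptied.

[62, 65, 67, 69]

insert 43 → {43}
insert 38 → {38, 43}
dequeue next → 38; now {43}
insert 60 → {43, 60}
dequeue next → 43; now {60}
insert 69 → {60, 69}
insert 59 → {59, 60, 69}
insert 65 → {59, 60, 65, 69}
insert 37 → {37, 59, 60, 65, 69}
dequeue next → 37; now {59, 60, 65, 69}
dequeue next → 59; now {60, 65, 69}
dequeue next → 60; now {65, 69}
insert 47 → {47, 65, 69}
insert 67 → {47, 65, 67, 69}
dequeue next → 47; now {65, 67, 69}
insert 56 → {56, 65, 67, 69}
insert 51 → {51, 56, 65, 67, 69}
dequeue next → 51; now {56, 65, 67, 69}
insert 54 → {54, 56, 65, 67, 69}
dequeue next → 54; now {56, 65, 67, 69}
insert 62 → {56, 62, 65, 67, 69}
insert 49 → {49, 56, 62, 65, 67, 69}
dequeue next → 49; now {56, 62, 65, 67, 69}
insert 42 → {42, 56, 62, 65, 67, 69}
dequeue next → 42; now {56, 62, 65, 67, 69}
dequeue next → 56; now {62, 65, 67, 69}
insert 39 → {39, 62, 65, 67, 69}
insert 58 → {39, 58, 62, 65, 67, 69}
dequeue next → 39; now {58, 62, 65, 67, 69}
dequeue next → 58; now {62, 65, 67, 69}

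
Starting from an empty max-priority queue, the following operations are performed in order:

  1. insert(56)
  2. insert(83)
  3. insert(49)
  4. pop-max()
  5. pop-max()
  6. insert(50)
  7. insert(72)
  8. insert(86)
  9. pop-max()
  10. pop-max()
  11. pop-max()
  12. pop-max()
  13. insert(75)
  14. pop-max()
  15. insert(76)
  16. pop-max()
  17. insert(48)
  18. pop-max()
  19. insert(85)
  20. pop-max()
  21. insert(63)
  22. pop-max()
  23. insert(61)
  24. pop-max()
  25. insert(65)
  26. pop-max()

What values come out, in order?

83 → 56 → 86 → 72 → 50 → 49 → 75 → 76 → 48 → 85 → 63 → 61 → 65

insert 56 → {56}
insert 83 → {83, 56}
insert 49 → {83, 56, 49}
pop-max → 83; now {56, 49}
pop-max → 56; now {49}
insert 50 → {50, 49}
insert 72 → {72, 50, 49}
insert 86 → {86, 72, 50, 49}
pop-max → 86; now {72, 50, 49}
pop-max → 72; now {50, 49}
pop-max → 50; now {49}
pop-max → 49; now {}
insert 75 → {75}
pop-max → 75; now {}
insert 76 → {76}
pop-max → 76; now {}
insert 48 → {48}
pop-max → 48; now {}
insert 85 → {85}
pop-max → 85; now {}
insert 63 → {63}
pop-max → 63; now {}
insert 61 → {61}
pop-max → 61; now {}
insert 65 → {65}
pop-max → 65; now {}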